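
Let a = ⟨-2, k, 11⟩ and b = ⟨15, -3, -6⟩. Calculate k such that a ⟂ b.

-32

a · b = (-2)·15 + k·(-3) + 11·(-6) = -96 - 3k
Set equal to 0: -3k = 96, so k = -32.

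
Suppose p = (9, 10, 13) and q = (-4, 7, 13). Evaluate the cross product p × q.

i: 10·13 - 13·7 = 130 - 91 = 39
j: 13·(-4) - 9·13 = -52 - 117 = -169
k: 9·7 - 10·(-4) = 63 - (-40) = 103
p × q = (39, -169, 103)

(39, -169, 103)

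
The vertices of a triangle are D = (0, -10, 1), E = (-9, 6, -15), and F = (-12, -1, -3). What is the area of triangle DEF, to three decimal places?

DE = (-9, 16, -16),  DF = (-12, 9, -4)
i: 16·(-4) - (-16)·9 = -64 - (-144) = 80
j: (-16)·(-12) - (-9)·(-4) = 192 - 36 = 156
k: (-9)·9 - 16·(-12) = -81 - (-192) = 111
DE × DF = (80, 156, 111)
|DE × DF| = √43057 ≈ 207.5018
area = ½ · 207.5018 ≈ 103.751

103.751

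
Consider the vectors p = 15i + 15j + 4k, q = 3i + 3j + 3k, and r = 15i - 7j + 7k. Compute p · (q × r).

q × r:
i: 3·7 - 3·(-7) = 21 - (-21) = 42
j: 3·15 - 3·7 = 45 - 21 = 24
k: 3·(-7) - 3·15 = -21 - 45 = -66
q × r = (42, 24, -66)
p · (q × r) = 15·42 + 15·24 + 4·(-66) = 630 + 360 - 264 = 726

726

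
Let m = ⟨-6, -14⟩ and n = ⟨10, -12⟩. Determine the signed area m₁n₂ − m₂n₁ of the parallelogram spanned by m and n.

212

(-6)·(-12) - (-14)·10 = 72 - (-140) = 212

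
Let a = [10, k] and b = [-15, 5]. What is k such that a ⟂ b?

a · b = 10·(-15) + k·5 = -150 + 5k
Set equal to 0: 5k = 150, so k = 30.

30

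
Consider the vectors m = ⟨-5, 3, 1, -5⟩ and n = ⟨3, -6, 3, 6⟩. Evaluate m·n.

m · n = (-5)·3 + 3·(-6) + 1·3 + (-5)·6 = -15 - 18 + 3 - 30 = -60

-60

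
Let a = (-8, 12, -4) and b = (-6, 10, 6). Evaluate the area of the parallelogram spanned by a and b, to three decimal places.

133.387

i: 12·6 - (-4)·10 = 72 - (-40) = 112
j: (-4)·(-6) - (-8)·6 = 24 - (-48) = 72
k: (-8)·10 - 12·(-6) = -80 - (-72) = -8
a × b = (112, 72, -8)
|a × b| = √(112² + 72² + (-8)²) = √17792 ≈ 133.3867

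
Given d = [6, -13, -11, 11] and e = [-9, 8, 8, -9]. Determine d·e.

-345

d · e = 6·(-9) + (-13)·8 + (-11)·8 + 11·(-9) = -54 - 104 - 88 - 99 = -345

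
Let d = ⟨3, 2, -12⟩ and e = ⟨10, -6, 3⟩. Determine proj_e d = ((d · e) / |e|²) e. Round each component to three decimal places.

(-1.241, 0.745, -0.372)

d · e = 3·10 + 2·(-6) + (-12)·3 = 30 - 12 - 36 = -18
|e|² = 100 + 36 + 9 = 145
proj_e d = (-18/145) · (10, -6, 3) ≈ (-1.241, 0.745, -0.372)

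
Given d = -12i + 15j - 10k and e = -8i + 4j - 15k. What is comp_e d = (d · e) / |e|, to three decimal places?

17.522

d · e = (-12)·(-8) + 15·4 + (-10)·(-15) = 96 + 60 + 150 = 306
|e| = √(64 + 16 + 225) = √305 ≈ 17.4642
comp_e d = 306 / √305 ≈ 17.522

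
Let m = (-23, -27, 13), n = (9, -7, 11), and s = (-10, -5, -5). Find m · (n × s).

-1810

n × s:
i: (-7)·(-5) - 11·(-5) = 35 - (-55) = 90
j: 11·(-10) - 9·(-5) = -110 - (-45) = -65
k: 9·(-5) - (-7)·(-10) = -45 - 70 = -115
n × s = (90, -65, -115)
m · (n × s) = (-23)·90 + (-27)·(-65) + 13·(-115) = -2070 + 1755 - 1495 = -1810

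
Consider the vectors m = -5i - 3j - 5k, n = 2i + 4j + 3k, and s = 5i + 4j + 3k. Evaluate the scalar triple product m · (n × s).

n × s:
i: 4·3 - 3·4 = 12 - 12 = 0
j: 3·5 - 2·3 = 15 - 6 = 9
k: 2·4 - 4·5 = 8 - 20 = -12
n × s = (0, 9, -12)
m · (n × s) = (-5)·0 + (-3)·9 + (-5)·(-12) = 0 - 27 + 60 = 33

33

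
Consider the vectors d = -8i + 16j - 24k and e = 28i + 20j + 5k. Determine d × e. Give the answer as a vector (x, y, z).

i: 16·5 - (-24)·20 = 80 - (-480) = 560
j: (-24)·28 - (-8)·5 = -672 - (-40) = -632
k: (-8)·20 - 16·28 = -160 - 448 = -608
d × e = (560, -632, -608)

(560, -632, -608)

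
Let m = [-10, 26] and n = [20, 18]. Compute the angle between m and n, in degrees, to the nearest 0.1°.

69.1

m · n = (-10)·20 + 26·18 = -200 + 468 = 268
|m|² = 100 + 676 = 776,  |m| = √776 ≈ 27.856777
|n|² = 400 + 324 = 724,  |n| = √724 ≈ 26.907248
cos θ = 268 / (27.856777 · 26.907248) ≈ 0.35755
θ = arccos(0.35755) ≈ 69.1°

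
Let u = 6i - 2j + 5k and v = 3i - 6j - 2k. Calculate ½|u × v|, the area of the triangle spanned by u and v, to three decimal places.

26.387

i: (-2)·(-2) - 5·(-6) = 4 - (-30) = 34
j: 5·3 - 6·(-2) = 15 - (-12) = 27
k: 6·(-6) - (-2)·3 = -36 - (-6) = -30
u × v = (34, 27, -30)
|u × v| = √(34² + 27² + (-30)²) = √2785 ≈ 52.7731
area = ½ · 52.7731 ≈ 26.387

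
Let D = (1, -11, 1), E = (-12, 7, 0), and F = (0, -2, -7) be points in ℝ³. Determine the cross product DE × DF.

DE = (-13, 18, -1)
DF = (-1, 9, -8)
i: 18·(-8) - (-1)·9 = -144 - (-9) = -135
j: (-1)·(-1) - (-13)·(-8) = 1 - 104 = -103
k: (-13)·9 - 18·(-1) = -117 - (-18) = -99
DE × DF = (-135, -103, -99)

(-135, -103, -99)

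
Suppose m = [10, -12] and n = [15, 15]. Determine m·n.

m · n = 10·15 + (-12)·15 = 150 - 180 = -30

-30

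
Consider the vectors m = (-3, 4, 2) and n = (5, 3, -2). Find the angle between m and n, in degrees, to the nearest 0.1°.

102.2

m · n = (-3)·5 + 4·3 + 2·(-2) = -15 + 12 - 4 = -7
|m|² = 9 + 16 + 4 = 29,  |m| = √29 ≈ 5.385165
|n|² = 25 + 9 + 4 = 38,  |n| = √38 ≈ 6.164414
cos θ = -7 / (5.385165 · 6.164414) ≈ -0.21087
θ = arccos(-0.21087) ≈ 102.2°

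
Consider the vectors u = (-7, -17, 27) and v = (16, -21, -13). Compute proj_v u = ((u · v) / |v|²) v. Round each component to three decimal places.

(-1.958, 2.570, 1.591)

u · v = (-7)·16 + (-17)·(-21) + 27·(-13) = -112 + 357 - 351 = -106
|v|² = 256 + 441 + 169 = 866
proj_v u = (-106/866) · (16, -21, -13) ≈ (-1.958, 2.570, 1.591)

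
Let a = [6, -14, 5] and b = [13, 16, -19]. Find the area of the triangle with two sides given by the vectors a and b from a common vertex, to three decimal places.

i: (-14)·(-19) - 5·16 = 266 - 80 = 186
j: 5·13 - 6·(-19) = 65 - (-114) = 179
k: 6·16 - (-14)·13 = 96 - (-182) = 278
a × b = (186, 179, 278)
|a × b| = √(186² + 179² + 278²) = √143921 ≈ 379.3692
area = ½ · 379.3692 ≈ 189.685

189.685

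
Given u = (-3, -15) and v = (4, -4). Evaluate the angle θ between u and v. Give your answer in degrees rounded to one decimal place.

u · v = (-3)·4 + (-15)·(-4) = -12 + 60 = 48
|u|² = 9 + 225 = 234,  |u| = √234 ≈ 15.297059
|v|² = 16 + 16 = 32,  |v| = √32 ≈ 5.656854
cos θ = 48 / (15.297059 · 5.656854) ≈ 0.55470
θ = arccos(0.55470) ≈ 56.3°

56.3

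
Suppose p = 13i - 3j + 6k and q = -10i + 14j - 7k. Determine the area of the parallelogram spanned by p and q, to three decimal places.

i: (-3)·(-7) - 6·14 = 21 - 84 = -63
j: 6·(-10) - 13·(-7) = -60 - (-91) = 31
k: 13·14 - (-3)·(-10) = 182 - 30 = 152
p × q = (-63, 31, 152)
|p × q| = √((-63)² + 31² + 152²) = √28034 ≈ 167.4336

167.434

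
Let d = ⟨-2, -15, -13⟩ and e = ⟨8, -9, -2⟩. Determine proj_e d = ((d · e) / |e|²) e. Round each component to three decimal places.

d · e = (-2)·8 + (-15)·(-9) + (-13)·(-2) = -16 + 135 + 26 = 145
|e|² = 64 + 81 + 4 = 149
proj_e d = (145/149) · (8, -9, -2) ≈ (7.785, -8.758, -1.946)

(7.785, -8.758, -1.946)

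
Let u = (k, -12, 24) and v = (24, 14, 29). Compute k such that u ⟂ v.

u · v = k·24 + (-12)·14 + 24·29 = 528 + 24k
Set equal to 0: 24k = -528, so k = -22.

-22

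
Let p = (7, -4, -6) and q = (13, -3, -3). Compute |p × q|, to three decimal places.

65.161

i: (-4)·(-3) - (-6)·(-3) = 12 - 18 = -6
j: (-6)·13 - 7·(-3) = -78 - (-21) = -57
k: 7·(-3) - (-4)·13 = -21 - (-52) = 31
p × q = (-6, -57, 31)
|p × q| = √((-6)² + (-57)² + 31²) = √4246 ≈ 65.1613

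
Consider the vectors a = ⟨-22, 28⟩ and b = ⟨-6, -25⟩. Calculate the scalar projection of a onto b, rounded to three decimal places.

a · b = (-22)·(-6) + 28·(-25) = 132 - 700 = -568
|b| = √(36 + 625) = √661 ≈ 25.7099
comp_b a = -568 / √661 ≈ -22.093

-22.093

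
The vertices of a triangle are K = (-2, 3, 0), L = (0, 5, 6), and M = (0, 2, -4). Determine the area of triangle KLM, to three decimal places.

KL = (2, 2, 6),  KM = (2, -1, -4)
i: 2·(-4) - 6·(-1) = -8 - (-6) = -2
j: 6·2 - 2·(-4) = 12 - (-8) = 20
k: 2·(-1) - 2·2 = -2 - 4 = -6
KL × KM = (-2, 20, -6)
|KL × KM| = √440 ≈ 20.9762
area = ½ · 20.9762 ≈ 10.488

10.488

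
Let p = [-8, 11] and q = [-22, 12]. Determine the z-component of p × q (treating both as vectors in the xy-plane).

(-8)·12 - 11·(-22) = -96 - (-242) = 146

146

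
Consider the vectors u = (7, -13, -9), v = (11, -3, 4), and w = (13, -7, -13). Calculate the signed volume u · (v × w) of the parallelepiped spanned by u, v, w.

v × w:
i: (-3)·(-13) - 4·(-7) = 39 - (-28) = 67
j: 4·13 - 11·(-13) = 52 - (-143) = 195
k: 11·(-7) - (-3)·13 = -77 - (-39) = -38
v × w = (67, 195, -38)
u · (v × w) = 7·67 + (-13)·195 + (-9)·(-38) = 469 - 2535 + 342 = -1724

-1724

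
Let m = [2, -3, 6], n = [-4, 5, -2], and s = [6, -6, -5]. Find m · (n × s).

-14

n × s:
i: 5·(-5) - (-2)·(-6) = -25 - 12 = -37
j: (-2)·6 - (-4)·(-5) = -12 - 20 = -32
k: (-4)·(-6) - 5·6 = 24 - 30 = -6
n × s = (-37, -32, -6)
m · (n × s) = 2·(-37) + (-3)·(-32) + 6·(-6) = -74 + 96 - 36 = -14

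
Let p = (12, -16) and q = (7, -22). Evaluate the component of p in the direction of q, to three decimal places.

18.885

p · q = 12·7 + (-16)·(-22) = 84 + 352 = 436
|q| = √(49 + 484) = √533 ≈ 23.0868
comp_q p = 436 / √533 ≈ 18.885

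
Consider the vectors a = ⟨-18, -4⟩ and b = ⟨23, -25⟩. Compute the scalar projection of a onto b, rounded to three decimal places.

a · b = (-18)·23 + (-4)·(-25) = -414 + 100 = -314
|b| = √(529 + 625) = √1154 ≈ 33.9706
comp_b a = -314 / √1154 ≈ -9.243

-9.243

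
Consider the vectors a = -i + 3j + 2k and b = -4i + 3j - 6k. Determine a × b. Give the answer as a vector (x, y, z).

(-24, -14, 9)

i: 3·(-6) - 2·3 = -18 - 6 = -24
j: 2·(-4) - (-1)·(-6) = -8 - 6 = -14
k: (-1)·3 - 3·(-4) = -3 - (-12) = 9
a × b = (-24, -14, 9)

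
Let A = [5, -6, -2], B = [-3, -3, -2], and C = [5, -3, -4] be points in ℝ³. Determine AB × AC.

AB = (-8, 3, 0)
AC = (0, 3, -2)
i: 3·(-2) - 0·3 = -6 - 0 = -6
j: 0·0 - (-8)·(-2) = 0 - 16 = -16
k: (-8)·3 - 3·0 = -24 - 0 = -24
AB × AC = (-6, -16, -24)

(-6, -16, -24)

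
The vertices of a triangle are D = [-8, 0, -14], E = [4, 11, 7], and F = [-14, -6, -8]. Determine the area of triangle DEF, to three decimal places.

DE = (12, 11, 21),  DF = (-6, -6, 6)
i: 11·6 - 21·(-6) = 66 - (-126) = 192
j: 21·(-6) - 12·6 = -126 - 72 = -198
k: 12·(-6) - 11·(-6) = -72 - (-66) = -6
DE × DF = (192, -198, -6)
|DE × DF| = √76104 ≈ 275.8695
area = ½ · 275.8695 ≈ 137.935

137.935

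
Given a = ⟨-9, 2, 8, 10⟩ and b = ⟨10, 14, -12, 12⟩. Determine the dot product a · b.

-38

a · b = (-9)·10 + 2·14 + 8·(-12) + 10·12 = -90 + 28 - 96 + 120 = -38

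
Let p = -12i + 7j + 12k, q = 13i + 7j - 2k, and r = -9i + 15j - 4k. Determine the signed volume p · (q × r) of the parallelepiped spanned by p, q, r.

q × r:
i: 7·(-4) - (-2)·15 = -28 - (-30) = 2
j: (-2)·(-9) - 13·(-4) = 18 - (-52) = 70
k: 13·15 - 7·(-9) = 195 - (-63) = 258
q × r = (2, 70, 258)
p · (q × r) = (-12)·2 + 7·70 + 12·258 = -24 + 490 + 3096 = 3562

3562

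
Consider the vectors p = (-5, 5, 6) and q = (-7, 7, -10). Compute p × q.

(-92, -92, 0)

i: 5·(-10) - 6·7 = -50 - 42 = -92
j: 6·(-7) - (-5)·(-10) = -42 - 50 = -92
k: (-5)·7 - 5·(-7) = -35 - (-35) = 0
p × q = (-92, -92, 0)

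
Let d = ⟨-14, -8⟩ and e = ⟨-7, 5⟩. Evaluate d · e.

d · e = (-14)·(-7) + (-8)·5 = 98 - 40 = 58

58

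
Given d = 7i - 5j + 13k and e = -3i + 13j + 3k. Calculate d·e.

d · e = 7·(-3) + (-5)·13 + 13·3 = -21 - 65 + 39 = -47

-47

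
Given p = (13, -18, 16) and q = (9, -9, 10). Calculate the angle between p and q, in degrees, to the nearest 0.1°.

p · q = 13·9 + (-18)·(-9) + 16·10 = 117 + 162 + 160 = 439
|p|² = 169 + 324 + 256 = 749,  |p| = √749 ≈ 27.367864
|q|² = 81 + 81 + 100 = 262,  |q| = √262 ≈ 16.186414
cos θ = 439 / (27.367864 · 16.186414) ≈ 0.99100
θ = arccos(0.99100) ≈ 7.7°

7.7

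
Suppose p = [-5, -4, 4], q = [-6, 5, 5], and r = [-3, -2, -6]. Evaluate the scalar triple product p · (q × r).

q × r:
i: 5·(-6) - 5·(-2) = -30 - (-10) = -20
j: 5·(-3) - (-6)·(-6) = -15 - 36 = -51
k: (-6)·(-2) - 5·(-3) = 12 - (-15) = 27
q × r = (-20, -51, 27)
p · (q × r) = (-5)·(-20) + (-4)·(-51) + 4·27 = 100 + 204 + 108 = 412

412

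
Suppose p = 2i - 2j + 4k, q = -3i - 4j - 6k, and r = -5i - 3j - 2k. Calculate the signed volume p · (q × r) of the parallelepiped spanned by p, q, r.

-112

q × r:
i: (-4)·(-2) - (-6)·(-3) = 8 - 18 = -10
j: (-6)·(-5) - (-3)·(-2) = 30 - 6 = 24
k: (-3)·(-3) - (-4)·(-5) = 9 - 20 = -11
q × r = (-10, 24, -11)
p · (q × r) = 2·(-10) + (-2)·24 + 4·(-11) = -20 - 48 - 44 = -112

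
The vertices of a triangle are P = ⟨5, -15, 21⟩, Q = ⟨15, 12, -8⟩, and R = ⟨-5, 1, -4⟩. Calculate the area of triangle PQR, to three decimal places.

360.909

PQ = (10, 27, -29),  PR = (-10, 16, -25)
i: 27·(-25) - (-29)·16 = -675 - (-464) = -211
j: (-29)·(-10) - 10·(-25) = 290 - (-250) = 540
k: 10·16 - 27·(-10) = 160 - (-270) = 430
PQ × PR = (-211, 540, 430)
|PQ × PR| = √521021 ≈ 721.8178
area = ½ · 721.8178 ≈ 360.909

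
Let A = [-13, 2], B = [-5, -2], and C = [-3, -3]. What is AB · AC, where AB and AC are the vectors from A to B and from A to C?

AB = B − A = (8, -4)
AC = C − A = (10, -5)
AB · AC = 8·10 + (-4)·(-5) = 80 + 20 = 100

100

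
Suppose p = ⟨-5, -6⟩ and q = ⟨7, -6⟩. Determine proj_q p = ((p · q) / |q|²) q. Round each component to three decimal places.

p · q = (-5)·7 + (-6)·(-6) = -35 + 36 = 1
|q|² = 49 + 36 = 85
proj_q p = (1/85) · (7, -6) ≈ (0.082, -0.071)

(0.082, -0.071)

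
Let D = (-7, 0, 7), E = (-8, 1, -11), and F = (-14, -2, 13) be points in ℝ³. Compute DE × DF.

(-30, 132, 9)

DE = (-1, 1, -18)
DF = (-7, -2, 6)
i: 1·6 - (-18)·(-2) = 6 - 36 = -30
j: (-18)·(-7) - (-1)·6 = 126 - (-6) = 132
k: (-1)·(-2) - 1·(-7) = 2 - (-7) = 9
DE × DF = (-30, 132, 9)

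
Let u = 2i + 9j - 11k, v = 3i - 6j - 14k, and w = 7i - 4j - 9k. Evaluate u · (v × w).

v × w:
i: (-6)·(-9) - (-14)·(-4) = 54 - 56 = -2
j: (-14)·7 - 3·(-9) = -98 - (-27) = -71
k: 3·(-4) - (-6)·7 = -12 - (-42) = 30
v × w = (-2, -71, 30)
u · (v × w) = 2·(-2) + 9·(-71) + (-11)·30 = -4 - 639 - 330 = -973

-973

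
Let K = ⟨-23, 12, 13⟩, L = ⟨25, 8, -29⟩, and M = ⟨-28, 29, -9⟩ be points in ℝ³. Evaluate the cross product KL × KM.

(802, 1266, 796)

KL = (48, -4, -42)
KM = (-5, 17, -22)
i: (-4)·(-22) - (-42)·17 = 88 - (-714) = 802
j: (-42)·(-5) - 48·(-22) = 210 - (-1056) = 1266
k: 48·17 - (-4)·(-5) = 816 - 20 = 796
KL × KM = (802, 1266, 796)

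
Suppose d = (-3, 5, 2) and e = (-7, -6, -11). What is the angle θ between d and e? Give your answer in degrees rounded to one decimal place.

d · e = (-3)·(-7) + 5·(-6) + 2·(-11) = 21 - 30 - 22 = -31
|d|² = 9 + 25 + 4 = 38,  |d| = √38 ≈ 6.164414
|e|² = 49 + 36 + 121 = 206,  |e| = √206 ≈ 14.352700
cos θ = -31 / (6.164414 · 14.352700) ≈ -0.35038
θ = arccos(-0.35038) ≈ 110.5°

110.5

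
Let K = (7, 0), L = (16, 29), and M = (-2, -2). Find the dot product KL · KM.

KL = L − K = (9, 29)
KM = M − K = (-9, -2)
KL · KM = 9·(-9) + 29·(-2) = -81 - 58 = -139

-139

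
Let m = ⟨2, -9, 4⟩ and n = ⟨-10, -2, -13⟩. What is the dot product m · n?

-54

m · n = 2·(-10) + (-9)·(-2) + 4·(-13) = -20 + 18 - 52 = -54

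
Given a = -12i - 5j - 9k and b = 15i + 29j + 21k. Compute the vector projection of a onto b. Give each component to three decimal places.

a · b = (-12)·15 + (-5)·29 + (-9)·21 = -180 - 145 - 189 = -514
|b|² = 225 + 841 + 441 = 1507
proj_b a = (-514/1507) · (15, 29, 21) ≈ (-5.116, -9.891, -7.163)

(-5.116, -9.891, -7.163)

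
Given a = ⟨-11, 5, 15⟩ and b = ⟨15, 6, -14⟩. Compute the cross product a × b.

(-160, 71, -141)

i: 5·(-14) - 15·6 = -70 - 90 = -160
j: 15·15 - (-11)·(-14) = 225 - 154 = 71
k: (-11)·6 - 5·15 = -66 - 75 = -141
a × b = (-160, 71, -141)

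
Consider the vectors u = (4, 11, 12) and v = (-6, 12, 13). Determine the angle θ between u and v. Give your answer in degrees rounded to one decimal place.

u · v = 4·(-6) + 11·12 + 12·13 = -24 + 132 + 156 = 264
|u|² = 16 + 121 + 144 = 281,  |u| = √281 ≈ 16.763055
|v|² = 36 + 144 + 169 = 349,  |v| = √349 ≈ 18.681542
cos θ = 264 / (16.763055 · 18.681542) ≈ 0.84302
θ = arccos(0.84302) ≈ 32.5°

32.5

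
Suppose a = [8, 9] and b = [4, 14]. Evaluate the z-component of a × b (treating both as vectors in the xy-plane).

8·14 - 9·4 = 112 - 36 = 76

76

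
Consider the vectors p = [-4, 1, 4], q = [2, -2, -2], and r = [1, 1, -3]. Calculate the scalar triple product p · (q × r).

-12

q × r:
i: (-2)·(-3) - (-2)·1 = 6 - (-2) = 8
j: (-2)·1 - 2·(-3) = -2 - (-6) = 4
k: 2·1 - (-2)·1 = 2 - (-2) = 4
q × r = (8, 4, 4)
p · (q × r) = (-4)·8 + 1·4 + 4·4 = -32 + 4 + 16 = -12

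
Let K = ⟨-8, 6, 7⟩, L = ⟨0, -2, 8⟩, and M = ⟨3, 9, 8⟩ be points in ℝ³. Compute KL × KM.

KL = (8, -8, 1)
KM = (11, 3, 1)
i: (-8)·1 - 1·3 = -8 - 3 = -11
j: 1·11 - 8·1 = 11 - 8 = 3
k: 8·3 - (-8)·11 = 24 - (-88) = 112
KL × KM = (-11, 3, 112)

(-11, 3, 112)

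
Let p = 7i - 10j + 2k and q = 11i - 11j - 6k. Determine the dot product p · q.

p · q = 7·11 + (-10)·(-11) + 2·(-6) = 77 + 110 - 12 = 175

175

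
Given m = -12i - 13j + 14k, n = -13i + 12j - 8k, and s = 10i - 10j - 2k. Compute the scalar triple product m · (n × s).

n × s:
i: 12·(-2) - (-8)·(-10) = -24 - 80 = -104
j: (-8)·10 - (-13)·(-2) = -80 - 26 = -106
k: (-13)·(-10) - 12·10 = 130 - 120 = 10
n × s = (-104, -106, 10)
m · (n × s) = (-12)·(-104) + (-13)·(-106) + 14·10 = 1248 + 1378 + 140 = 2766

2766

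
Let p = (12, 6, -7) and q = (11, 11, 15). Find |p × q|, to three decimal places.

313.519

i: 6·15 - (-7)·11 = 90 - (-77) = 167
j: (-7)·11 - 12·15 = -77 - 180 = -257
k: 12·11 - 6·11 = 132 - 66 = 66
p × q = (167, -257, 66)
|p × q| = √(167² + (-257)² + 66²) = √98294 ≈ 313.5187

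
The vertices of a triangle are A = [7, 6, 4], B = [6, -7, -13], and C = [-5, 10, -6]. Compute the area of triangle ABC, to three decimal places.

160.031

AB = (-1, -13, -17),  AC = (-12, 4, -10)
i: (-13)·(-10) - (-17)·4 = 130 - (-68) = 198
j: (-17)·(-12) - (-1)·(-10) = 204 - 10 = 194
k: (-1)·4 - (-13)·(-12) = -4 - 156 = -160
AB × AC = (198, 194, -160)
|AB × AC| = √102440 ≈ 320.0625
area = ½ · 320.0625 ≈ 160.031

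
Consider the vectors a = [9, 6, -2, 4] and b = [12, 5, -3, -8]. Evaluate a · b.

112

a · b = 9·12 + 6·5 + (-2)·(-3) + 4·(-8) = 108 + 30 + 6 - 32 = 112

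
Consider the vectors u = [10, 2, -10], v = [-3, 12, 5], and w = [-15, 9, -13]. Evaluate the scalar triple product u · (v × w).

v × w:
i: 12·(-13) - 5·9 = -156 - 45 = -201
j: 5·(-15) - (-3)·(-13) = -75 - 39 = -114
k: (-3)·9 - 12·(-15) = -27 - (-180) = 153
v × w = (-201, -114, 153)
u · (v × w) = 10·(-201) + 2·(-114) + (-10)·153 = -2010 - 228 - 1530 = -3768

-3768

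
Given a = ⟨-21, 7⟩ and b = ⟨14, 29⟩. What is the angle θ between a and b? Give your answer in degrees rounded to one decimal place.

97.3

a · b = (-21)·14 + 7·29 = -294 + 203 = -91
|a|² = 441 + 49 = 490,  |a| = √490 ≈ 22.135944
|b|² = 196 + 841 = 1037,  |b| = √1037 ≈ 32.202484
cos θ = -91 / (22.135944 · 32.202484) ≈ -0.12766
θ = arccos(-0.12766) ≈ 97.3°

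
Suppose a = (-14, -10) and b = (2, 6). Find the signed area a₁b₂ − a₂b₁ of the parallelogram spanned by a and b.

(-14)·6 - (-10)·2 = -84 - (-20) = -64

-64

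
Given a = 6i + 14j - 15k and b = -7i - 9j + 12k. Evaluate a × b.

i: 14·12 - (-15)·(-9) = 168 - 135 = 33
j: (-15)·(-7) - 6·12 = 105 - 72 = 33
k: 6·(-9) - 14·(-7) = -54 - (-98) = 44
a × b = (33, 33, 44)

(33, 33, 44)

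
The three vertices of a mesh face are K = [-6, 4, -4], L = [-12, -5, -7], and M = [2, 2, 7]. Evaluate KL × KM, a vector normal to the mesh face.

KL = (-6, -9, -3)
KM = (8, -2, 11)
i: (-9)·11 - (-3)·(-2) = -99 - 6 = -105
j: (-3)·8 - (-6)·11 = -24 - (-66) = 42
k: (-6)·(-2) - (-9)·8 = 12 - (-72) = 84
KL × KM = (-105, 42, 84)

(-105, 42, 84)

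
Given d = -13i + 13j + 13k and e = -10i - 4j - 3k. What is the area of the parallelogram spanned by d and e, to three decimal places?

248.705

i: 13·(-3) - 13·(-4) = -39 - (-52) = 13
j: 13·(-10) - (-13)·(-3) = -130 - 39 = -169
k: (-13)·(-4) - 13·(-10) = 52 - (-130) = 182
d × e = (13, -169, 182)
|d × e| = √(13² + (-169)² + 182²) = √61854 ≈ 248.7046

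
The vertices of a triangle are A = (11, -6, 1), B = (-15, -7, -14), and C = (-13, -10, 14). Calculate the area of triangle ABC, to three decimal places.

353.176

AB = (-26, -1, -15),  AC = (-24, -4, 13)
i: (-1)·13 - (-15)·(-4) = -13 - 60 = -73
j: (-15)·(-24) - (-26)·13 = 360 - (-338) = 698
k: (-26)·(-4) - (-1)·(-24) = 104 - 24 = 80
AB × AC = (-73, 698, 80)
|AB × AC| = √498933 ≈ 706.3519
area = ½ · 706.3519 ≈ 353.176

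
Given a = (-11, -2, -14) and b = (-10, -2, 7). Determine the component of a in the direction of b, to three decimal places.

a · b = (-11)·(-10) + (-2)·(-2) + (-14)·7 = 110 + 4 - 98 = 16
|b| = √(100 + 4 + 49) = √153 ≈ 12.3693
comp_b a = 16 / √153 ≈ 1.294

1.294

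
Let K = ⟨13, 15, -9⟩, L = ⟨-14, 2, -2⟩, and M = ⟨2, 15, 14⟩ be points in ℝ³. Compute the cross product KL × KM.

KL = (-27, -13, 7)
KM = (-11, 0, 23)
i: (-13)·23 - 7·0 = -299 - 0 = -299
j: 7·(-11) - (-27)·23 = -77 - (-621) = 544
k: (-27)·0 - (-13)·(-11) = 0 - 143 = -143
KL × KM = (-299, 544, -143)

(-299, 544, -143)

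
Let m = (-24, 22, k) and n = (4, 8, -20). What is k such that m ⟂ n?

m · n = (-24)·4 + 22·8 + k·(-20) = 80 - 20k
Set equal to 0: -20k = -80, so k = 4.

4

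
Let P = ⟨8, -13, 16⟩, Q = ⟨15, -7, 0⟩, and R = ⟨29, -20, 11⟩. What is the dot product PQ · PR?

185

PQ = Q − P = (7, 6, -16)
PR = R − P = (21, -7, -5)
PQ · PR = 7·21 + 6·(-7) + (-16)·(-5) = 147 - 42 + 80 = 185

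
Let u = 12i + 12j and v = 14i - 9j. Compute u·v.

60

u · v = 12·14 + 12·(-9) = 168 - 108 = 60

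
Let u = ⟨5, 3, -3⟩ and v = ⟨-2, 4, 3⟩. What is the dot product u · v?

u · v = 5·(-2) + 3·4 + (-3)·3 = -10 + 12 - 9 = -7

-7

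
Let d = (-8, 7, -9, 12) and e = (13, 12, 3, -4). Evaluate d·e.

-95

d · e = (-8)·13 + 7·12 + (-9)·3 + 12·(-4) = -104 + 84 - 27 - 48 = -95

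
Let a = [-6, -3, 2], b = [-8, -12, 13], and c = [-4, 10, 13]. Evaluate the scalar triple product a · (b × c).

1304

b × c:
i: (-12)·13 - 13·10 = -156 - 130 = -286
j: 13·(-4) - (-8)·13 = -52 - (-104) = 52
k: (-8)·10 - (-12)·(-4) = -80 - 48 = -128
b × c = (-286, 52, -128)
a · (b × c) = (-6)·(-286) + (-3)·52 + 2·(-128) = 1716 - 156 - 256 = 1304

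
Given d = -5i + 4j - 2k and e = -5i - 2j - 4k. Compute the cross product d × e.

i: 4·(-4) - (-2)·(-2) = -16 - 4 = -20
j: (-2)·(-5) - (-5)·(-4) = 10 - 20 = -10
k: (-5)·(-2) - 4·(-5) = 10 - (-20) = 30
d × e = (-20, -10, 30)

(-20, -10, 30)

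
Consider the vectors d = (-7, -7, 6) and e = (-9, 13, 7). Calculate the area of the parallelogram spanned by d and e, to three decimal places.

i: (-7)·7 - 6·13 = -49 - 78 = -127
j: 6·(-9) - (-7)·7 = -54 - (-49) = -5
k: (-7)·13 - (-7)·(-9) = -91 - 63 = -154
d × e = (-127, -5, -154)
|d × e| = √((-127)² + (-5)² + (-154)²) = √39870 ≈ 199.6747

199.675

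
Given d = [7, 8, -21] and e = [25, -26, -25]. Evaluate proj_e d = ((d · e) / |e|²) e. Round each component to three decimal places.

(6.386, -6.642, -6.386)

d · e = 7·25 + 8·(-26) + (-21)·(-25) = 175 - 208 + 525 = 492
|e|² = 625 + 676 + 625 = 1926
proj_e d = (492/1926) · (25, -26, -25) ≈ (6.386, -6.642, -6.386)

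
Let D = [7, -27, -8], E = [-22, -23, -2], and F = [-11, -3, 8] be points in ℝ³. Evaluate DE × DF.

(-80, 356, -624)

DE = (-29, 4, 6)
DF = (-18, 24, 16)
i: 4·16 - 6·24 = 64 - 144 = -80
j: 6·(-18) - (-29)·16 = -108 - (-464) = 356
k: (-29)·24 - 4·(-18) = -696 - (-72) = -624
DE × DF = (-80, 356, -624)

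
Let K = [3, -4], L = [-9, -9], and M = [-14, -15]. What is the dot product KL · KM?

259

KL = L − K = (-12, -5)
KM = M − K = (-17, -11)
KL · KM = (-12)·(-17) + (-5)·(-11) = 204 + 55 = 259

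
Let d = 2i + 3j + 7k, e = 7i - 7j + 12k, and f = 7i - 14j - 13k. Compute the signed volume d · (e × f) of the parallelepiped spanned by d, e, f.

e × f:
i: (-7)·(-13) - 12·(-14) = 91 - (-168) = 259
j: 12·7 - 7·(-13) = 84 - (-91) = 175
k: 7·(-14) - (-7)·7 = -98 - (-49) = -49
e × f = (259, 175, -49)
d · (e × f) = 2·259 + 3·175 + 7·(-49) = 518 + 525 - 343 = 700

700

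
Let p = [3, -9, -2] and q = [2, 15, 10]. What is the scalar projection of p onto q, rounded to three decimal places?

-8.215

p · q = 3·2 + (-9)·15 + (-2)·10 = 6 - 135 - 20 = -149
|q| = √(4 + 225 + 100) = √329 ≈ 18.1384
comp_q p = -149 / √329 ≈ -8.215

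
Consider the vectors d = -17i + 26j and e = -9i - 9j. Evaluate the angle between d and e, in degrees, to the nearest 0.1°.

d · e = (-17)·(-9) + 26·(-9) = 153 - 234 = -81
|d|² = 289 + 676 = 965,  |d| = √965 ≈ 31.064449
|e|² = 81 + 81 = 162,  |e| = √162 ≈ 12.727922
cos θ = -81 / (31.064449 · 12.727922) ≈ -0.20486
θ = arccos(-0.20486) ≈ 101.8°

101.8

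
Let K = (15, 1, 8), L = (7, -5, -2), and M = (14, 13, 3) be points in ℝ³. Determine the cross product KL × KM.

(150, -30, -102)

KL = (-8, -6, -10)
KM = (-1, 12, -5)
i: (-6)·(-5) - (-10)·12 = 30 - (-120) = 150
j: (-10)·(-1) - (-8)·(-5) = 10 - 40 = -30
k: (-8)·12 - (-6)·(-1) = -96 - 6 = -102
KL × KM = (150, -30, -102)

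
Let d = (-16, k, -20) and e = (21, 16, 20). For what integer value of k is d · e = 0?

d · e = (-16)·21 + k·16 + (-20)·20 = -736 + 16k
Set equal to 0: 16k = 736, so k = 46.

46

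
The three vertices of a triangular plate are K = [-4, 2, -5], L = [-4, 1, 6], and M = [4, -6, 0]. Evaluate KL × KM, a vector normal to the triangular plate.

KL = (0, -1, 11)
KM = (8, -8, 5)
i: (-1)·5 - 11·(-8) = -5 - (-88) = 83
j: 11·8 - 0·5 = 88 - 0 = 88
k: 0·(-8) - (-1)·8 = 0 - (-8) = 8
KL × KM = (83, 88, 8)

(83, 88, 8)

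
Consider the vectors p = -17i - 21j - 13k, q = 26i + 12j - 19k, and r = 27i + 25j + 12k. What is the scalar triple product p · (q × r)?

q × r:
i: 12·12 - (-19)·25 = 144 - (-475) = 619
j: (-19)·27 - 26·12 = -513 - 312 = -825
k: 26·25 - 12·27 = 650 - 324 = 326
q × r = (619, -825, 326)
p · (q × r) = (-17)·619 + (-21)·(-825) + (-13)·326 = -10523 + 17325 - 4238 = 2564

2564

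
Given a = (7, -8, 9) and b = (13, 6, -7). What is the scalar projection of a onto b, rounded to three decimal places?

a · b = 7·13 + (-8)·6 + 9·(-7) = 91 - 48 - 63 = -20
|b| = √(169 + 36 + 49) = √254 ≈ 15.9374
comp_b a = -20 / √254 ≈ -1.255

-1.255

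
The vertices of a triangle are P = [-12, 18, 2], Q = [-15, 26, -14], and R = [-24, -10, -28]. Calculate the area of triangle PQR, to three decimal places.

359.217

PQ = (-3, 8, -16),  PR = (-12, -28, -30)
i: 8·(-30) - (-16)·(-28) = -240 - 448 = -688
j: (-16)·(-12) - (-3)·(-30) = 192 - 90 = 102
k: (-3)·(-28) - 8·(-12) = 84 - (-96) = 180
PQ × PR = (-688, 102, 180)
|PQ × PR| = √516148 ≈ 718.4344
area = ½ · 718.4344 ≈ 359.217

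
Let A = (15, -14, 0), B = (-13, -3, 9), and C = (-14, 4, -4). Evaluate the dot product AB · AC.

974

AB = B − A = (-28, 11, 9)
AC = C − A = (-29, 18, -4)
AB · AC = (-28)·(-29) + 11·18 + 9·(-4) = 812 + 198 - 36 = 974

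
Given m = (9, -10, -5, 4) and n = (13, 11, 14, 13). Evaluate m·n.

m · n = 9·13 + (-10)·11 + (-5)·14 + 4·13 = 117 - 110 - 70 + 52 = -11

-11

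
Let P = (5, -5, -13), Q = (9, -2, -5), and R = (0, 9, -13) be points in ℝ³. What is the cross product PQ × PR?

PQ = (4, 3, 8)
PR = (-5, 14, 0)
i: 3·0 - 8·14 = 0 - 112 = -112
j: 8·(-5) - 4·0 = -40 - 0 = -40
k: 4·14 - 3·(-5) = 56 - (-15) = 71
PQ × PR = (-112, -40, 71)

(-112, -40, 71)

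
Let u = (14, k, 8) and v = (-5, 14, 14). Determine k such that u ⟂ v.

u · v = 14·(-5) + k·14 + 8·14 = 42 + 14k
Set equal to 0: 14k = -42, so k = -3.

-3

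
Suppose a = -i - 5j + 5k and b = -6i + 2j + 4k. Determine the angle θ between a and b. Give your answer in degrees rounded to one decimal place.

a · b = (-1)·(-6) + (-5)·2 + 5·4 = 6 - 10 + 20 = 16
|a|² = 1 + 25 + 25 = 51,  |a| = √51 ≈ 7.141428
|b|² = 36 + 4 + 16 = 56,  |b| = √56 ≈ 7.483315
cos θ = 16 / (7.141428 · 7.483315) ≈ 0.29939
θ = arccos(0.29939) ≈ 72.6°

72.6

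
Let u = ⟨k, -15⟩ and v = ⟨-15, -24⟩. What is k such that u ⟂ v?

24

u · v = k·(-15) + (-15)·(-24) = 360 - 15k
Set equal to 0: -15k = -360, so k = 24.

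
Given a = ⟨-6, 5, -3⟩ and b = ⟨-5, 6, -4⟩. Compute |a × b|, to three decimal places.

i: 5·(-4) - (-3)·6 = -20 - (-18) = -2
j: (-3)·(-5) - (-6)·(-4) = 15 - 24 = -9
k: (-6)·6 - 5·(-5) = -36 - (-25) = -11
a × b = (-2, -9, -11)
|a × b| = √((-2)² + (-9)² + (-11)²) = √206 ≈ 14.3527

14.353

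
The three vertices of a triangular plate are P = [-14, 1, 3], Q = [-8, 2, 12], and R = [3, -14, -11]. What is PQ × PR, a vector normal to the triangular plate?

(121, 237, -107)

PQ = (6, 1, 9)
PR = (17, -15, -14)
i: 1·(-14) - 9·(-15) = -14 - (-135) = 121
j: 9·17 - 6·(-14) = 153 - (-84) = 237
k: 6·(-15) - 1·17 = -90 - 17 = -107
PQ × PR = (121, 237, -107)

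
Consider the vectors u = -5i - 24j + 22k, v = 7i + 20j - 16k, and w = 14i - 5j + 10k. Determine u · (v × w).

-474

v × w:
i: 20·10 - (-16)·(-5) = 200 - 80 = 120
j: (-16)·14 - 7·10 = -224 - 70 = -294
k: 7·(-5) - 20·14 = -35 - 280 = -315
v × w = (120, -294, -315)
u · (v × w) = (-5)·120 + (-24)·(-294) + 22·(-315) = -600 + 7056 - 6930 = -474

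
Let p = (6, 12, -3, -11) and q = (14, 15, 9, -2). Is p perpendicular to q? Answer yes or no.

p · q = 6·14 + 12·15 + (-3)·9 + (-11)·(-2) = 84 + 180 - 27 + 22 = 259
Nonzero, so the vectors are not orthogonal.

no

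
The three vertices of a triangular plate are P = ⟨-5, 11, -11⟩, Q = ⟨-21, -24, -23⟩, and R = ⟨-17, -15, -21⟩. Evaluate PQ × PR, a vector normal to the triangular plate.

(38, -16, -4)

PQ = (-16, -35, -12)
PR = (-12, -26, -10)
i: (-35)·(-10) - (-12)·(-26) = 350 - 312 = 38
j: (-12)·(-12) - (-16)·(-10) = 144 - 160 = -16
k: (-16)·(-26) - (-35)·(-12) = 416 - 420 = -4
PQ × PR = (38, -16, -4)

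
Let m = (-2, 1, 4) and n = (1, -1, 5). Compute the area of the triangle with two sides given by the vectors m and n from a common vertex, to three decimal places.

8.337

i: 1·5 - 4·(-1) = 5 - (-4) = 9
j: 4·1 - (-2)·5 = 4 - (-10) = 14
k: (-2)·(-1) - 1·1 = 2 - 1 = 1
m × n = (9, 14, 1)
|m × n| = √(9² + 14² + 1²) = √278 ≈ 16.6733
area = ½ · 16.6733 ≈ 8.337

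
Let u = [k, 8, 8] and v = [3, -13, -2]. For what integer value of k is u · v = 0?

40

u · v = k·3 + 8·(-13) + 8·(-2) = -120 + 3k
Set equal to 0: 3k = 120, so k = 40.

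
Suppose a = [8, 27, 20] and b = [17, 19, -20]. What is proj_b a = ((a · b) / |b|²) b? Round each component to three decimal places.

a · b = 8·17 + 27·19 + 20·(-20) = 136 + 513 - 400 = 249
|b|² = 289 + 361 + 400 = 1050
proj_b a = (249/1050) · (17, 19, -20) ≈ (4.031, 4.506, -4.743)

(4.031, 4.506, -4.743)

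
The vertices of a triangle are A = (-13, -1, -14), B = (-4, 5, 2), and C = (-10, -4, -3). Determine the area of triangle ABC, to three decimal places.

66.374

AB = (9, 6, 16),  AC = (3, -3, 11)
i: 6·11 - 16·(-3) = 66 - (-48) = 114
j: 16·3 - 9·11 = 48 - 99 = -51
k: 9·(-3) - 6·3 = -27 - 18 = -45
AB × AC = (114, -51, -45)
|AB × AC| = √17622 ≈ 132.7479
area = ½ · 132.7479 ≈ 66.374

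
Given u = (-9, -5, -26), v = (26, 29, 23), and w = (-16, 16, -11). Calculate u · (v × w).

v × w:
i: 29·(-11) - 23·16 = -319 - 368 = -687
j: 23·(-16) - 26·(-11) = -368 - (-286) = -82
k: 26·16 - 29·(-16) = 416 - (-464) = 880
v × w = (-687, -82, 880)
u · (v × w) = (-9)·(-687) + (-5)·(-82) + (-26)·880 = 6183 + 410 - 22880 = -16287

-16287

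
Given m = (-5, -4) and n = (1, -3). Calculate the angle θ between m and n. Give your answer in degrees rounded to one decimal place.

69.8

m · n = (-5)·1 + (-4)·(-3) = -5 + 12 = 7
|m|² = 25 + 16 = 41,  |m| = √41 ≈ 6.403124
|n|² = 1 + 9 = 10,  |n| = √10 ≈ 3.162278
cos θ = 7 / (6.403124 · 3.162278) ≈ 0.34571
θ = arccos(0.34571) ≈ 69.8°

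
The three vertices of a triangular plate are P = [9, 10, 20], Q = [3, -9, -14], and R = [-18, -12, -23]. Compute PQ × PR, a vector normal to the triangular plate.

PQ = (-6, -19, -34)
PR = (-27, -22, -43)
i: (-19)·(-43) - (-34)·(-22) = 817 - 748 = 69
j: (-34)·(-27) - (-6)·(-43) = 918 - 258 = 660
k: (-6)·(-22) - (-19)·(-27) = 132 - 513 = -381
PQ × PR = (69, 660, -381)

(69, 660, -381)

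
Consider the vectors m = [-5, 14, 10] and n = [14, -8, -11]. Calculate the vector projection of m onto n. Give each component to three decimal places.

m · n = (-5)·14 + 14·(-8) + 10·(-11) = -70 - 112 - 110 = -292
|n|² = 196 + 64 + 121 = 381
proj_n m = (-292/381) · (14, -8, -11) ≈ (-10.730, 6.131, 8.430)

(-10.730, 6.131, 8.430)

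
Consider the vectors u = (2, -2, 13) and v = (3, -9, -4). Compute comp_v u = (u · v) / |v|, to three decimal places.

u · v = 2·3 + (-2)·(-9) + 13·(-4) = 6 + 18 - 52 = -28
|v| = √(9 + 81 + 16) = √106 ≈ 10.2956
comp_v u = -28 / √106 ≈ -2.720

-2.720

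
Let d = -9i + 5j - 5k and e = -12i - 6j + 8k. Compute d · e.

38

d · e = (-9)·(-12) + 5·(-6) + (-5)·8 = 108 - 30 - 40 = 38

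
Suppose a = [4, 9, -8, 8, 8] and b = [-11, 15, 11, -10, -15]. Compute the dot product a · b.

a · b = 4·(-11) + 9·15 + (-8)·11 + 8·(-10) + 8·(-15) = -44 + 135 - 88 - 80 - 120 = -197

-197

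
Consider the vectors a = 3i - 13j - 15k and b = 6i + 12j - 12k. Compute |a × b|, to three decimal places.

i: (-13)·(-12) - (-15)·12 = 156 - (-180) = 336
j: (-15)·6 - 3·(-12) = -90 - (-36) = -54
k: 3·12 - (-13)·6 = 36 - (-78) = 114
a × b = (336, -54, 114)
|a × b| = √(336² + (-54)² + 114²) = √128808 ≈ 358.8983

358.898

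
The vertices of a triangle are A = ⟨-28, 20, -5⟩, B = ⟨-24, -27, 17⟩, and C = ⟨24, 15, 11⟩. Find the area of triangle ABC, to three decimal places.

1365.132

AB = (4, -47, 22),  AC = (52, -5, 16)
i: (-47)·16 - 22·(-5) = -752 - (-110) = -642
j: 22·52 - 4·16 = 1144 - 64 = 1080
k: 4·(-5) - (-47)·52 = -20 - (-2444) = 2424
AB × AC = (-642, 1080, 2424)
|AB × AC| = √7454340 ≈ 2730.2637
area = ½ · 2730.2637 ≈ 1365.132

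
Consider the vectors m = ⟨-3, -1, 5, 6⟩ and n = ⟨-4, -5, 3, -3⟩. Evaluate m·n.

14

m · n = (-3)·(-4) + (-1)·(-5) + 5·3 + 6·(-3) = 12 + 5 + 15 - 18 = 14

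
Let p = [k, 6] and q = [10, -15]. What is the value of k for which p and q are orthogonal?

9

p · q = k·10 + 6·(-15) = -90 + 10k
Set equal to 0: 10k = 90, so k = 9.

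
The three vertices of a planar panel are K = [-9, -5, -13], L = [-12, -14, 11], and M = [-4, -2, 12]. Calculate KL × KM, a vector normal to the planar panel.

KL = (-3, -9, 24)
KM = (5, 3, 25)
i: (-9)·25 - 24·3 = -225 - 72 = -297
j: 24·5 - (-3)·25 = 120 - (-75) = 195
k: (-3)·3 - (-9)·5 = -9 - (-45) = 36
KL × KM = (-297, 195, 36)

(-297, 195, 36)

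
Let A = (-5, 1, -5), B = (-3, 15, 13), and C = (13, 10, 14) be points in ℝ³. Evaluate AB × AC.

AB = (2, 14, 18)
AC = (18, 9, 19)
i: 14·19 - 18·9 = 266 - 162 = 104
j: 18·18 - 2·19 = 324 - 38 = 286
k: 2·9 - 14·18 = 18 - 252 = -234
AB × AC = (104, 286, -234)

(104, 286, -234)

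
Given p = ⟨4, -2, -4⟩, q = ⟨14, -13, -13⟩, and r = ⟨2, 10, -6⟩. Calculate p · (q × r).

52

q × r:
i: (-13)·(-6) - (-13)·10 = 78 - (-130) = 208
j: (-13)·2 - 14·(-6) = -26 - (-84) = 58
k: 14·10 - (-13)·2 = 140 - (-26) = 166
q × r = (208, 58, 166)
p · (q × r) = 4·208 + (-2)·58 + (-4)·166 = 832 - 116 - 664 = 52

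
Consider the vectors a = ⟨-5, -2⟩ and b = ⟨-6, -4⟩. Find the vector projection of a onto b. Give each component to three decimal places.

a · b = (-5)·(-6) + (-2)·(-4) = 30 + 8 = 38
|b|² = 36 + 16 = 52
proj_b a = (38/52) · (-6, -4) ≈ (-4.385, -2.923)

(-4.385, -2.923)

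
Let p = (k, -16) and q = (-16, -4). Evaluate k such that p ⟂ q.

p · q = k·(-16) + (-16)·(-4) = 64 - 16k
Set equal to 0: -16k = -64, so k = 4.

4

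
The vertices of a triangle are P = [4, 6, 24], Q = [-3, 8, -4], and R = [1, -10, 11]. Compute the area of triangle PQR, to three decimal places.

244.259

PQ = (-7, 2, -28),  PR = (-3, -16, -13)
i: 2·(-13) - (-28)·(-16) = -26 - 448 = -474
j: (-28)·(-3) - (-7)·(-13) = 84 - 91 = -7
k: (-7)·(-16) - 2·(-3) = 112 - (-6) = 118
PQ × PR = (-474, -7, 118)
|PQ × PR| = √238649 ≈ 488.5171
area = ½ · 488.5171 ≈ 244.259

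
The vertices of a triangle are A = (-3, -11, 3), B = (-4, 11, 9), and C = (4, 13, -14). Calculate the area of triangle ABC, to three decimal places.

274.150

AB = (-1, 22, 6),  AC = (7, 24, -17)
i: 22·(-17) - 6·24 = -374 - 144 = -518
j: 6·7 - (-1)·(-17) = 42 - 17 = 25
k: (-1)·24 - 22·7 = -24 - 154 = -178
AB × AC = (-518, 25, -178)
|AB × AC| = √300633 ≈ 548.3001
area = ½ · 548.3001 ≈ 274.150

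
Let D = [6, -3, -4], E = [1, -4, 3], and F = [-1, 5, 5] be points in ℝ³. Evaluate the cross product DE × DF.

DE = (-5, -1, 7)
DF = (-7, 8, 9)
i: (-1)·9 - 7·8 = -9 - 56 = -65
j: 7·(-7) - (-5)·9 = -49 - (-45) = -4
k: (-5)·8 - (-1)·(-7) = -40 - 7 = -47
DE × DF = (-65, -4, -47)

(-65, -4, -47)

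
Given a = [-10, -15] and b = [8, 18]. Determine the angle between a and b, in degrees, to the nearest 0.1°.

170.3

a · b = (-10)·8 + (-15)·18 = -80 - 270 = -350
|a|² = 100 + 225 = 325,  |a| = √325 ≈ 18.027756
|b|² = 64 + 324 = 388,  |b| = √388 ≈ 19.697716
cos θ = -350 / (18.027756 · 19.697716) ≈ -0.98562
θ = arccos(-0.98562) ≈ 170.3°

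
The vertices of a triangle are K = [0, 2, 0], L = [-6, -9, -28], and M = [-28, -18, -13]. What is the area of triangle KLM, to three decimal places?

KL = (-6, -11, -28),  KM = (-28, -20, -13)
i: (-11)·(-13) - (-28)·(-20) = 143 - 560 = -417
j: (-28)·(-28) - (-6)·(-13) = 784 - 78 = 706
k: (-6)·(-20) - (-11)·(-28) = 120 - 308 = -188
KL × KM = (-417, 706, -188)
|KL × KM| = √707669 ≈ 841.2306
area = ½ · 841.2306 ≈ 420.615

420.615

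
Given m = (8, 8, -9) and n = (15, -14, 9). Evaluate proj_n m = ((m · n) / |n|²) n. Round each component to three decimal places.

m · n = 8·15 + 8·(-14) + (-9)·9 = 120 - 112 - 81 = -73
|n|² = 225 + 196 + 81 = 502
proj_n m = (-73/502) · (15, -14, 9) ≈ (-2.181, 2.036, -1.309)

(-2.181, 2.036, -1.309)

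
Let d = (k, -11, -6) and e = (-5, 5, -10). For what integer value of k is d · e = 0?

1

d · e = k·(-5) + (-11)·5 + (-6)·(-10) = 5 - 5k
Set equal to 0: -5k = -5, so k = 1.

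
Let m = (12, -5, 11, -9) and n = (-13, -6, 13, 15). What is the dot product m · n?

m · n = 12·(-13) + (-5)·(-6) + 11·13 + (-9)·15 = -156 + 30 + 143 - 135 = -118

-118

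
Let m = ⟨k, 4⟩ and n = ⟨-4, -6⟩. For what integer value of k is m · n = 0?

m · n = k·(-4) + 4·(-6) = -24 - 4k
Set equal to 0: -4k = 24, so k = -6.

-6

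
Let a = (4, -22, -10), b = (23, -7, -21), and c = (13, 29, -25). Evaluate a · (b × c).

b × c:
i: (-7)·(-25) - (-21)·29 = 175 - (-609) = 784
j: (-21)·13 - 23·(-25) = -273 - (-575) = 302
k: 23·29 - (-7)·13 = 667 - (-91) = 758
b × c = (784, 302, 758)
a · (b × c) = 4·784 + (-22)·302 + (-10)·758 = 3136 - 6644 - 7580 = -11088

-11088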